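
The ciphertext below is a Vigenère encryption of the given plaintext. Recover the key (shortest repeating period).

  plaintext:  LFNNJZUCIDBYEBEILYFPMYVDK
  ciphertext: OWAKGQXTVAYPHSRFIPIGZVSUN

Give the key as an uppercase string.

  i= 0: O-L =  3 → D
  i= 1: W-F = 17 → R
  i= 2: A-N = 13 → N
  i= 3: K-N = 23 → X
  i= 4: G-J = 23 → X
  i= 5: Q-Z = 17 → R
  i= 6: X-U =  3 → D
  i= 7: T-C = 17 → R
  i= 8: V-I = 13 → N
  i= 9: A-D = 23 → X
  i=10: Y-B = 23 → X
  i=11: P-Y = 17 → R
  i=12: H-E =  3 → D
  i=13: S-B = 17 → R
  i=14: R-E = 13 → N
  i=15: F-I = 23 → X
  i=16: I-L = 23 → X
  i=17: P-Y = 17 → R
  i=18: I-F =  3 → D
  i=19: G-P = 17 → R
  i=20: Z-M = 13 → N
  i=21: V-Y = 23 → X
  i=22: S-V = 23 → X
  i=23: U-D = 17 → R
  i=24: N-K =  3 → D
  shifts repeat with period 6: DRNXXR

DRNXXR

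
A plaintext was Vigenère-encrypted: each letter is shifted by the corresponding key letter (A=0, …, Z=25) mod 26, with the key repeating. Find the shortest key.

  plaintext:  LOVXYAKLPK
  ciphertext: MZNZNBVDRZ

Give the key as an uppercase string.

BLSCP

  i= 0: M-L =  1 → B
  i= 1: Z-O = 11 → L
  i= 2: N-V = 18 → S
  i= 3: Z-X =  2 → C
  i= 4: N-Y = 15 → P
  i= 5: B-A =  1 → B
  i= 6: V-K = 11 → L
  i= 7: D-L = 18 → S
  i= 8: R-P =  2 → C
  i= 9: Z-K = 15 → P
  shifts repeat with period 5: BLSCP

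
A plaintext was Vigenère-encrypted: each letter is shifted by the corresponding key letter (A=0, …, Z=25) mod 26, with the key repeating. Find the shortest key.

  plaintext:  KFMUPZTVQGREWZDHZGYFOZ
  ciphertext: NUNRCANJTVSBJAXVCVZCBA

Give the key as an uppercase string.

DPBXNBUO

  i= 0: N-K =  3 → D
  i= 1: U-F = 15 → P
  i= 2: N-M =  1 → B
  i= 3: R-U = 23 → X
  i= 4: C-P = 13 → N
  i= 5: A-Z =  1 → B
  i= 6: N-T = 20 → U
  i= 7: J-V = 14 → O
  i= 8: T-Q =  3 → D
  i= 9: V-G = 15 → P
  i=10: S-R =  1 → B
  i=11: B-E = 23 → X
  i=12: J-W = 13 → N
  i=13: A-Z =  1 → B
  i=14: X-D = 20 → U
  i=15: V-H = 14 → O
  i=16: C-Z =  3 → D
  i=17: V-G = 15 → P
  i=18: Z-Y =  1 → B
  i=19: C-F = 23 → X
  i=20: B-O = 13 → N
  i=21: A-Z =  1 → B
  shifts repeat with period 8: DPBXNBUO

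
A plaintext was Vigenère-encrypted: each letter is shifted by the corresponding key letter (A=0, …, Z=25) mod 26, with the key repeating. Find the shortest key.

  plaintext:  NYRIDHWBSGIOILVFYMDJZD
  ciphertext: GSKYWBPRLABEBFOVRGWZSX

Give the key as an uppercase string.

  i= 0: G-N = 19 → T
  i= 1: S-Y = 20 → U
  i= 2: K-R = 19 → T
  i= 3: Y-I = 16 → Q
  i= 4: W-D = 19 → T
  i= 5: B-H = 20 → U
  i= 6: P-W = 19 → T
  i= 7: R-B = 16 → Q
  i= 8: L-S = 19 → T
  i= 9: A-G = 20 → U
  i=10: B-I = 19 → T
  i=11: E-O = 16 → Q
  i=12: B-I = 19 → T
  i=13: F-L = 20 → U
  i=14: O-V = 19 → T
  i=15: V-F = 16 → Q
  i=16: R-Y = 19 → T
  i=17: G-M = 20 → U
  i=18: W-D = 19 → T
  i=19: Z-J = 16 → Q
  i=20: S-Z = 19 → T
  i=21: X-D = 20 → U
  shifts repeat with period 4: TUTQ

TUTQ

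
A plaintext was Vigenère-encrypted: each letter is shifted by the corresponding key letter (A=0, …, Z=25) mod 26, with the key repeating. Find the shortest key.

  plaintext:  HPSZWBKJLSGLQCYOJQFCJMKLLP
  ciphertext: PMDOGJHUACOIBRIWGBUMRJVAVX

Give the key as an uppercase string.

  i= 0: P-H =  8 → I
  i= 1: M-P = 23 → X
  i= 2: D-S = 11 → L
  i= 3: O-Z = 15 → P
  i= 4: G-W = 10 → K
  i= 5: J-B =  8 → I
  i= 6: H-K = 23 → X
  i= 7: U-J = 11 → L
  i= 8: A-L = 15 → P
  i= 9: C-S = 10 → K
  i=10: O-G =  8 → I
  i=11: I-L = 23 → X
  i=12: B-Q = 11 → L
  i=13: R-C = 15 → P
  i=14: I-Y = 10 → K
  i=15: W-O =  8 → I
  i=16: G-J = 23 → X
  i=17: B-Q = 11 → L
  i=18: U-F = 15 → P
  i=19: M-C = 10 → K
  i=20: R-J =  8 → I
  i=21: J-M = 23 → X
  i=22: V-K = 11 → L
  i=23: A-L = 15 → P
  i=24: V-L = 10 → K
  i=25: X-P =  8 → I
  shifts repeat with period 5: IXLPK

IXLPK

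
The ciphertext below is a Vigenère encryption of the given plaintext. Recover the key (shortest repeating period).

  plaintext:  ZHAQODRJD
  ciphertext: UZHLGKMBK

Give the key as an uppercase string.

VSH

  i= 0: U-Z = 21 → V
  i= 1: Z-H = 18 → S
  i= 2: H-A =  7 → H
  i= 3: L-Q = 21 → V
  i= 4: G-O = 18 → S
  i= 5: K-D =  7 → H
  i= 6: M-R = 21 → V
  i= 7: B-J = 18 → S
  i= 8: K-D =  7 → H
  shifts repeat with period 3: VSH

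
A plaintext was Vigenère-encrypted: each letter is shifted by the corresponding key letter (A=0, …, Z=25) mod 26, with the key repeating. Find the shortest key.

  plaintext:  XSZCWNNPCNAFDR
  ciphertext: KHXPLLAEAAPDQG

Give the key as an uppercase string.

  i= 0: K-X = 13 → N
  i= 1: H-S = 15 → P
  i= 2: X-Z = 24 → Y
  i= 3: P-C = 13 → N
  i= 4: L-W = 15 → P
  i= 5: L-N = 24 → Y
  i= 6: A-N = 13 → N
  i= 7: E-P = 15 → P
  i= 8: A-C = 24 → Y
  i= 9: A-N = 13 → N
  i=10: P-A = 15 → P
  i=11: D-F = 24 → Y
  i=12: Q-D = 13 → N
  i=13: G-R = 15 → P
  shifts repeat with period 3: NPY

NPY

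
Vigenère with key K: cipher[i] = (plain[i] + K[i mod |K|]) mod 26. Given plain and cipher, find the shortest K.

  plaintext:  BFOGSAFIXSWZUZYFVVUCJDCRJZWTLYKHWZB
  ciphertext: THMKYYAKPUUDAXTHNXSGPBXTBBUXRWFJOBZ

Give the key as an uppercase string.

SCYEGYVC

  i= 0: T-B = 18 → S
  i= 1: H-F =  2 → C
  i= 2: M-O = 24 → Y
  i= 3: K-G =  4 → E
  i= 4: Y-S =  6 → G
  i= 5: Y-A = 24 → Y
  i= 6: A-F = 21 → V
  i= 7: K-I =  2 → C
  i= 8: P-X = 18 → S
  i= 9: U-S =  2 → C
  i=10: U-W = 24 → Y
  i=11: D-Z =  4 → E
  i=12: A-U =  6 → G
  i=13: X-Z = 24 → Y
  i=14: T-Y = 21 → V
  i=15: H-F =  2 → C
  i=16: N-V = 18 → S
  i=17: X-V =  2 → C
  i=18: S-U = 24 → Y
  i=19: G-C =  4 → E
  i=20: P-J =  6 → G
  i=21: B-D = 24 → Y
  i=22: X-C = 21 → V
  i=23: T-R =  2 → C
  i=24: B-J = 18 → S
  i=25: B-Z =  2 → C
  i=26: U-W = 24 → Y
  i=27: X-T =  4 → E
  i=28: R-L =  6 → G
  i=29: W-Y = 24 → Y
  i=30: F-K = 21 → V
  i=31: J-H =  2 → C
  i=32: O-W = 18 → S
  i=33: B-Z =  2 → C
  i=34: Z-B = 24 → Y
  shifts repeat with period 8: SCYEGYVC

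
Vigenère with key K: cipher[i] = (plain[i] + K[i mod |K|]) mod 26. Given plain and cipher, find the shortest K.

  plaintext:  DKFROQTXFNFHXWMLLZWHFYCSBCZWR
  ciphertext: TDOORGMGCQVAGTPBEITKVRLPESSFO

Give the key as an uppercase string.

  i= 0: T-D = 16 → Q
  i= 1: D-K = 19 → T
  i= 2: O-F =  9 → J
  i= 3: O-R = 23 → X
  i= 4: R-O =  3 → D
  i= 5: G-Q = 16 → Q
  i= 6: M-T = 19 → T
  i= 7: G-X =  9 → J
  i= 8: C-F = 23 → X
  i= 9: Q-N =  3 → D
  i=10: V-F = 16 → Q
  i=11: A-H = 19 → T
  i=12: G-X =  9 → J
  i=13: T-W = 23 → X
  i=14: P-M =  3 → D
  i=15: B-L = 16 → Q
  i=16: E-L = 19 → T
  i=17: I-Z =  9 → J
  i=18: T-W = 23 → X
  i=19: K-H =  3 → D
  i=20: V-F = 16 → Q
  i=21: R-Y = 19 → T
  i=22: L-C =  9 → J
  i=23: P-S = 23 → X
  i=24: E-B =  3 → D
  i=25: S-C = 16 → Q
  i=26: S-Z = 19 → T
  i=27: F-W =  9 → J
  i=28: O-R = 23 → X
  shifts repeat with period 5: QTJXD

QTJXD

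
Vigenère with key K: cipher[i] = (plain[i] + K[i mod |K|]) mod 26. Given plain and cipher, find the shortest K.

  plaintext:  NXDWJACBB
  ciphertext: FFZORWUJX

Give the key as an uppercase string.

SIW

  i= 0: F-N = 18 → S
  i= 1: F-X =  8 → I
  i= 2: Z-D = 22 → W
  i= 3: O-W = 18 → S
  i= 4: R-J =  8 → I
  i= 5: W-A = 22 → W
  i= 6: U-C = 18 → S
  i= 7: J-B =  8 → I
  i= 8: X-B = 22 → W
  shifts repeat with period 3: SIW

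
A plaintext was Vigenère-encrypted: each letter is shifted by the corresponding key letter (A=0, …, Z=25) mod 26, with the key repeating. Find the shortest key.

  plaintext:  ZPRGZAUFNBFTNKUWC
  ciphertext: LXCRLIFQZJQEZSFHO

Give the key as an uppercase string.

  i= 0: L-Z = 12 → M
  i= 1: X-P =  8 → I
  i= 2: C-R = 11 → L
  i= 3: R-G = 11 → L
  i= 4: L-Z = 12 → M
  i= 5: I-A =  8 → I
  i= 6: F-U = 11 → L
  i= 7: Q-F = 11 → L
  i= 8: Z-N = 12 → M
  i= 9: J-B =  8 → I
  i=10: Q-F = 11 → L
  i=11: E-T = 11 → L
  i=12: Z-N = 12 → M
  i=13: S-K =  8 → I
  i=14: F-U = 11 → L
  i=15: H-W = 11 → L
  i=16: O-C = 12 → M
  shifts repeat with period 4: MILL

MILL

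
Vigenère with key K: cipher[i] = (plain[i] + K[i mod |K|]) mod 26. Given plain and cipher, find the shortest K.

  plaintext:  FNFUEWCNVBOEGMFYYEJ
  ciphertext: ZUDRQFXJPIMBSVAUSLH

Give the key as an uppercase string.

UHYXMJVW

  i= 0: Z-F = 20 → U
  i= 1: U-N =  7 → H
  i= 2: D-F = 24 → Y
  i= 3: R-U = 23 → X
  i= 4: Q-E = 12 → M
  i= 5: F-W =  9 → J
  i= 6: X-C = 21 → V
  i= 7: J-N = 22 → W
  i= 8: P-V = 20 → U
  i= 9: I-B =  7 → H
  i=10: M-O = 24 → Y
  i=11: B-E = 23 → X
  i=12: S-G = 12 → M
  i=13: V-M =  9 → J
  i=14: A-F = 21 → V
  i=15: U-Y = 22 → W
  i=16: S-Y = 20 → U
  i=17: L-E =  7 → H
  i=18: H-J = 24 → Y
  shifts repeat with period 8: UHYXMJVW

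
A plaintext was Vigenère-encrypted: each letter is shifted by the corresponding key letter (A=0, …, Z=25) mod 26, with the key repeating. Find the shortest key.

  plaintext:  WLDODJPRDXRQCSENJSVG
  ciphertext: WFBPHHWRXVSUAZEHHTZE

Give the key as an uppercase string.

  i= 0: W-W =  0 → A
  i= 1: F-L = 20 → U
  i= 2: B-D = 24 → Y
  i= 3: P-O =  1 → B
  i= 4: H-D =  4 → E
  i= 5: H-J = 24 → Y
  i= 6: W-P =  7 → H
  i= 7: R-R =  0 → A
  i= 8: X-D = 20 → U
  i= 9: V-X = 24 → Y
  i=10: S-R =  1 → B
  i=11: U-Q =  4 → E
  i=12: A-C = 24 → Y
  i=13: Z-S =  7 → H
  i=14: E-E =  0 → A
  i=15: H-N = 20 → U
  i=16: H-J = 24 → Y
  i=17: T-S =  1 → B
  i=18: Z-V =  4 → E
  i=19: E-G = 24 → Y
  shifts repeat with period 7: AUYBEYH

AUYBEYH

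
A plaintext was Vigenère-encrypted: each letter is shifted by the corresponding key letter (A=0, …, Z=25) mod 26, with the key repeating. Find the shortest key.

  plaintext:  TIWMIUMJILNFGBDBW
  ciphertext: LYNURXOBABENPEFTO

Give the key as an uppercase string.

  i= 0: L-T = 18 → S
  i= 1: Y-I = 16 → Q
  i= 2: N-W = 17 → R
  i= 3: U-M =  8 → I
  i= 4: R-I =  9 → J
  i= 5: X-U =  3 → D
  i= 6: O-M =  2 → C
  i= 7: B-J = 18 → S
  i= 8: A-I = 18 → S
  i= 9: B-L = 16 → Q
  i=10: E-N = 17 → R
  i=11: N-F =  8 → I
  i=12: P-G =  9 → J
  i=13: E-B =  3 → D
  i=14: F-D =  2 → C
  i=15: T-B = 18 → S
  i=16: O-W = 18 → S
  shifts repeat with period 8: SQRIJDCS

SQRIJDCS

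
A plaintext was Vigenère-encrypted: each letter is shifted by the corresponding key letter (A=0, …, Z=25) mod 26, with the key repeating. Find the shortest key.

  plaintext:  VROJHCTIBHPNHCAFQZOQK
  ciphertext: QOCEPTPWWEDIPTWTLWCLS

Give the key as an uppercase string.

  i= 0: Q-V = 21 → V
  i= 1: O-R = 23 → X
  i= 2: C-O = 14 → O
  i= 3: E-J = 21 → V
  i= 4: P-H =  8 → I
  i= 5: T-C = 17 → R
  i= 6: P-T = 22 → W
  i= 7: W-I = 14 → O
  i= 8: W-B = 21 → V
  i= 9: E-H = 23 → X
  i=10: D-P = 14 → O
  i=11: I-N = 21 → V
  i=12: P-H =  8 → I
  i=13: T-C = 17 → R
  i=14: W-A = 22 → W
  i=15: T-F = 14 → O
  i=16: L-Q = 21 → V
  i=17: W-Z = 23 → X
  i=18: C-O = 14 → O
  i=19: L-Q = 21 → V
  i=20: S-K =  8 → I
  shifts repeat with period 8: VXOVIRWO

VXOVIRWO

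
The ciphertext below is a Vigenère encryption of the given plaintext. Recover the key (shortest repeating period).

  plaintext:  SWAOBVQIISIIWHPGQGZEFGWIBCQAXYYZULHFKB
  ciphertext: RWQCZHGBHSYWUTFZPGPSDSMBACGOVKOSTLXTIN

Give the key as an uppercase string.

ZAQOYMQT

  i= 0: R-S = 25 → Z
  i= 1: W-W =  0 → A
  i= 2: Q-A = 16 → Q
  i= 3: C-O = 14 → O
  i= 4: Z-B = 24 → Y
  i= 5: H-V = 12 → M
  i= 6: G-Q = 16 → Q
  i= 7: B-I = 19 → T
  i= 8: H-I = 25 → Z
  i= 9: S-S =  0 → A
  i=10: Y-I = 16 → Q
  i=11: W-I = 14 → O
  i=12: U-W = 24 → Y
  i=13: T-H = 12 → M
  i=14: F-P = 16 → Q
  i=15: Z-G = 19 → T
  i=16: P-Q = 25 → Z
  i=17: G-G =  0 → A
  i=18: P-Z = 16 → Q
  i=19: S-E = 14 → O
  i=20: D-F = 24 → Y
  i=21: S-G = 12 → M
  i=22: M-W = 16 → Q
  i=23: B-I = 19 → T
  i=24: A-B = 25 → Z
  i=25: C-C =  0 → A
  i=26: G-Q = 16 → Q
  i=27: O-A = 14 → O
  i=28: V-X = 24 → Y
  i=29: K-Y = 12 → M
  i=30: O-Y = 16 → Q
  i=31: S-Z = 19 → T
  i=32: T-U = 25 → Z
  i=33: L-L =  0 → A
  i=34: X-H = 16 → Q
  i=35: T-F = 14 → O
  i=36: I-K = 24 → Y
  i=37: N-B = 12 → M
  shifts repeat with period 8: ZAQOYMQT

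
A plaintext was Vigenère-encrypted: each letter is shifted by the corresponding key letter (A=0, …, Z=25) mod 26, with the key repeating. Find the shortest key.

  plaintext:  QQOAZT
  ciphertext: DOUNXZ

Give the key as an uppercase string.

NYG

  i= 0: D-Q = 13 → N
  i= 1: O-Q = 24 → Y
  i= 2: U-O =  6 → G
  i= 3: N-A = 13 → N
  i= 4: X-Z = 24 → Y
  i= 5: Z-T =  6 → G
  shifts repeat with period 3: NYG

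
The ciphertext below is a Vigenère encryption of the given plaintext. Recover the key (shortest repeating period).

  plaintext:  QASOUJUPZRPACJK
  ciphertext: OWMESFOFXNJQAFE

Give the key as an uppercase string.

  i= 0: O-Q = 24 → Y
  i= 1: W-A = 22 → W
  i= 2: M-S = 20 → U
  i= 3: E-O = 16 → Q
  i= 4: S-U = 24 → Y
  i= 5: F-J = 22 → W
  i= 6: O-U = 20 → U
  i= 7: F-P = 16 → Q
  i= 8: X-Z = 24 → Y
  i= 9: N-R = 22 → W
  i=10: J-P = 20 → U
  i=11: Q-A = 16 → Q
  i=12: A-C = 24 → Y
  i=13: F-J = 22 → W
  i=14: E-K = 20 → U
  shifts repeat with period 4: YWUQ

YWUQ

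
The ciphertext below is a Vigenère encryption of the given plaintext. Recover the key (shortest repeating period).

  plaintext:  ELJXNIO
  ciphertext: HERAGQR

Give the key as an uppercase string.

  i= 0: H-E =  3 → D
  i= 1: E-L = 19 → T
  i= 2: R-J =  8 → I
  i= 3: A-X =  3 → D
  i= 4: G-N = 19 → T
  i= 5: Q-I =  8 → I
  i= 6: R-O =  3 → D
  shifts repeat with period 3: DTI

DTI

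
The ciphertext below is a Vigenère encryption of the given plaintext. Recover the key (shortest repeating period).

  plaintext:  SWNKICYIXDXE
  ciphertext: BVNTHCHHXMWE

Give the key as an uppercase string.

  i= 0: B-S =  9 → J
  i= 1: V-W = 25 → Z
  i= 2: N-N =  0 → A
  i= 3: T-K =  9 → J
  i= 4: H-I = 25 → Z
  i= 5: C-C =  0 → A
  i= 6: H-Y =  9 → J
  i= 7: H-I = 25 → Z
  i= 8: X-X =  0 → A
  i= 9: M-D =  9 → J
  i=10: W-X = 25 → Z
  i=11: E-E =  0 → A
  shifts repeat with period 3: JZA

JZA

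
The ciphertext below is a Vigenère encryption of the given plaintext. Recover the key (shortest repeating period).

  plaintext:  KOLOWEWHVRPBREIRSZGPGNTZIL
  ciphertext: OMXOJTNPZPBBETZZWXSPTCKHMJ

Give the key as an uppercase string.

EYMANPRI

  i= 0: O-K =  4 → E
  i= 1: M-O = 24 → Y
  i= 2: X-L = 12 → M
  i= 3: O-O =  0 → A
  i= 4: J-W = 13 → N
  i= 5: T-E = 15 → P
  i= 6: N-W = 17 → R
  i= 7: P-H =  8 → I
  i= 8: Z-V =  4 → E
  i= 9: P-R = 24 → Y
  i=10: B-P = 12 → M
  i=11: B-B =  0 → A
  i=12: E-R = 13 → N
  i=13: T-E = 15 → P
  i=14: Z-I = 17 → R
  i=15: Z-R =  8 → I
  i=16: W-S =  4 → E
  i=17: X-Z = 24 → Y
  i=18: S-G = 12 → M
  i=19: P-P =  0 → A
  i=20: T-G = 13 → N
  i=21: C-N = 15 → P
  i=22: K-T = 17 → R
  i=23: H-Z =  8 → I
  i=24: M-I =  4 → E
  i=25: J-L = 24 → Y
  shifts repeat with period 8: EYMANPRI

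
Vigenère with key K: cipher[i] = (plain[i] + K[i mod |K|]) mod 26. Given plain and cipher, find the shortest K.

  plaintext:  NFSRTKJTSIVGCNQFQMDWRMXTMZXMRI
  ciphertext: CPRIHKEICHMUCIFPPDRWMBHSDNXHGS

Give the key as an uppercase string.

PKZROAV

  i= 0: C-N = 15 → P
  i= 1: P-F = 10 → K
  i= 2: R-S = 25 → Z
  i= 3: I-R = 17 → R
  i= 4: H-T = 14 → O
  i= 5: K-K =  0 → A
  i= 6: E-J = 21 → V
  i= 7: I-T = 15 → P
  i= 8: C-S = 10 → K
  i= 9: H-I = 25 → Z
  i=10: M-V = 17 → R
  i=11: U-G = 14 → O
  i=12: C-C =  0 → A
  i=13: I-N = 21 → V
  i=14: F-Q = 15 → P
  i=15: P-F = 10 → K
  i=16: P-Q = 25 → Z
  i=17: D-M = 17 → R
  i=18: R-D = 14 → O
  i=19: W-W =  0 → A
  i=20: M-R = 21 → V
  i=21: B-M = 15 → P
  i=22: H-X = 10 → K
  i=23: S-T = 25 → Z
  i=24: D-M = 17 → R
  i=25: N-Z = 14 → O
  i=26: X-X =  0 → A
  i=27: H-M = 21 → V
  i=28: G-R = 15 → P
  i=29: S-I = 10 → K
  shifts repeat with period 7: PKZROAV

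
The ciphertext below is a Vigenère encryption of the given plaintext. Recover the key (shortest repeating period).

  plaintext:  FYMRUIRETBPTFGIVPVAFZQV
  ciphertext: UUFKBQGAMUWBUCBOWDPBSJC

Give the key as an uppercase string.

  i= 0: U-F = 15 → P
  i= 1: U-Y = 22 → W
  i= 2: F-M = 19 → T
  i= 3: K-R = 19 → T
  i= 4: B-U =  7 → H
  i= 5: Q-I =  8 → I
  i= 6: G-R = 15 → P
  i= 7: A-E = 22 → W
  i= 8: M-T = 19 → T
  i= 9: U-B = 19 → T
  i=10: W-P =  7 → H
  i=11: B-T =  8 → I
  i=12: U-F = 15 → P
  i=13: C-G = 22 → W
  i=14: B-I = 19 → T
  i=15: O-V = 19 → T
  i=16: W-P =  7 → H
  i=17: D-V =  8 → I
  i=18: P-A = 15 → P
  i=19: B-F = 22 → W
  i=20: S-Z = 19 → T
  i=21: J-Q = 19 → T
  i=22: C-V =  7 → H
  shifts repeat with period 6: PWTTHI

PWTTHI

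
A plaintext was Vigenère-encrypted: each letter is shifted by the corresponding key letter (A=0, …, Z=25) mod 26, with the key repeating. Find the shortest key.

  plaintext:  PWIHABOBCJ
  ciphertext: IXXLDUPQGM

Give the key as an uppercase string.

  i= 0: I-P = 19 → T
  i= 1: X-W =  1 → B
  i= 2: X-I = 15 → P
  i= 3: L-H =  4 → E
  i= 4: D-A =  3 → D
  i= 5: U-B = 19 → T
  i= 6: P-O =  1 → B
  i= 7: Q-B = 15 → P
  i= 8: G-C =  4 → E
  i= 9: M-J =  3 → D
  shifts repeat with period 5: TBPED

TBPED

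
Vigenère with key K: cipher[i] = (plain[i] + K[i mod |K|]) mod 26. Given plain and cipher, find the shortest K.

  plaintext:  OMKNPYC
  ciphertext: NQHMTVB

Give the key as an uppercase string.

ZEX

  i= 0: N-O = 25 → Z
  i= 1: Q-M =  4 → E
  i= 2: H-K = 23 → X
  i= 3: M-N = 25 → Z
  i= 4: T-P =  4 → E
  i= 5: V-Y = 23 → X
  i= 6: B-C = 25 → Z
  shifts repeat with period 3: ZEX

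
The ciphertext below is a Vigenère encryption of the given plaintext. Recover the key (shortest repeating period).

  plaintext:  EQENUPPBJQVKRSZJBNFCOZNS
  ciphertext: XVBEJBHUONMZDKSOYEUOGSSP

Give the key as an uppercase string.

TFXRPMS

  i= 0: X-E = 19 → T
  i= 1: V-Q =  5 → F
  i= 2: B-E = 23 → X
  i= 3: E-N = 17 → R
  i= 4: J-U = 15 → P
  i= 5: B-P = 12 → M
  i= 6: H-P = 18 → S
  i= 7: U-B = 19 → T
  i= 8: O-J =  5 → F
  i= 9: N-Q = 23 → X
  i=10: M-V = 17 → R
  i=11: Z-K = 15 → P
  i=12: D-R = 12 → M
  i=13: K-S = 18 → S
  i=14: S-Z = 19 → T
  i=15: O-J =  5 → F
  i=16: Y-B = 23 → X
  i=17: E-N = 17 → R
  i=18: U-F = 15 → P
  i=19: O-C = 12 → M
  i=20: G-O = 18 → S
  i=21: S-Z = 19 → T
  i=22: S-N =  5 → F
  i=23: P-S = 23 → X
  shifts repeat with period 7: TFXRPMS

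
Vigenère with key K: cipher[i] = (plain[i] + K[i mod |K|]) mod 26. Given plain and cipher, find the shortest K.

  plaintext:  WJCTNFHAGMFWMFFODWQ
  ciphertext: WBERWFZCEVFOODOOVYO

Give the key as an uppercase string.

ASCYJ

  i= 0: W-W =  0 → A
  i= 1: B-J = 18 → S
  i= 2: E-C =  2 → C
  i= 3: R-T = 24 → Y
  i= 4: W-N =  9 → J
  i= 5: F-F =  0 → A
  i= 6: Z-H = 18 → S
  i= 7: C-A =  2 → C
  i= 8: E-G = 24 → Y
  i= 9: V-M =  9 → J
  i=10: F-F =  0 → A
  i=11: O-W = 18 → S
  i=12: O-M =  2 → C
  i=13: D-F = 24 → Y
  i=14: O-F =  9 → J
  i=15: O-O =  0 → A
  i=16: V-D = 18 → S
  i=17: Y-W =  2 → C
  i=18: O-Q = 24 → Y
  shifts repeat with period 5: ASCYJ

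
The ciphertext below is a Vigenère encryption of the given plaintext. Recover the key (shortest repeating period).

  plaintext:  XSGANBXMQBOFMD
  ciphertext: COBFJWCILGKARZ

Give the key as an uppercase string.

  i= 0: C-X =  5 → F
  i= 1: O-S = 22 → W
  i= 2: B-G = 21 → V
  i= 3: F-A =  5 → F
  i= 4: J-N = 22 → W
  i= 5: W-B = 21 → V
  i= 6: C-X =  5 → F
  i= 7: I-M = 22 → W
  i= 8: L-Q = 21 → V
  i= 9: G-B =  5 → F
  i=10: K-O = 22 → W
  i=11: A-F = 21 → V
  i=12: R-M =  5 → F
  i=13: Z-D = 22 → W
  shifts repeat with period 3: FWV

FWV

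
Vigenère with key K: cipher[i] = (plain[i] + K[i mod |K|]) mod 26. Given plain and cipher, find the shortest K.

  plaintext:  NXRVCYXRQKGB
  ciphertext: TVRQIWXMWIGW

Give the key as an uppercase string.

GYAV

  i= 0: T-N =  6 → G
  i= 1: V-X = 24 → Y
  i= 2: R-R =  0 → A
  i= 3: Q-V = 21 → V
  i= 4: I-C =  6 → G
  i= 5: W-Y = 24 → Y
  i= 6: X-X =  0 → A
  i= 7: M-R = 21 → V
  i= 8: W-Q =  6 → G
  i= 9: I-K = 24 → Y
  i=10: G-G =  0 → A
  i=11: W-B = 21 → V
  shifts repeat with period 4: GYAV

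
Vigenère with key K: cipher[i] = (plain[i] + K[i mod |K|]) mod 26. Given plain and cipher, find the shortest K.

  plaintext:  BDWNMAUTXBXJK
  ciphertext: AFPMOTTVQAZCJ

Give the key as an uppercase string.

ZCT

  i= 0: A-B = 25 → Z
  i= 1: F-D =  2 → C
  i= 2: P-W = 19 → T
  i= 3: M-N = 25 → Z
  i= 4: O-M =  2 → C
  i= 5: T-A = 19 → T
  i= 6: T-U = 25 → Z
  i= 7: V-T =  2 → C
  i= 8: Q-X = 19 → T
  i= 9: A-B = 25 → Z
  i=10: Z-X =  2 → C
  i=11: C-J = 19 → T
  i=12: J-K = 25 → Z
  shifts repeat with period 3: ZCT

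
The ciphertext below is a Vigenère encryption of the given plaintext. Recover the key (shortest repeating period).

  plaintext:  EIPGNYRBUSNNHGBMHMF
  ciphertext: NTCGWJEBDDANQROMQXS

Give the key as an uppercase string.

  i= 0: N-E =  9 → J
  i= 1: T-I = 11 → L
  i= 2: C-P = 13 → N
  i= 3: G-G =  0 → A
  i= 4: W-N =  9 → J
  i= 5: J-Y = 11 → L
  i= 6: E-R = 13 → N
  i= 7: B-B =  0 → A
  i= 8: D-U =  9 → J
  i= 9: D-S = 11 → L
  i=10: A-N = 13 → N
  i=11: N-N =  0 → A
  i=12: Q-H =  9 → J
  i=13: R-G = 11 → L
  i=14: O-B = 13 → N
  i=15: M-M =  0 → A
  i=16: Q-H =  9 → J
  i=17: X-M = 11 → L
  i=18: S-F = 13 → N
  shifts repeat with period 4: JLNA

JLNA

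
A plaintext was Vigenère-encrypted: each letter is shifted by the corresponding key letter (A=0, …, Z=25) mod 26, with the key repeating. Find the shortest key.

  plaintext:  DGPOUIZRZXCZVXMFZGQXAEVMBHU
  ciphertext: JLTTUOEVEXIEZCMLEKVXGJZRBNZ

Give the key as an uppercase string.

  i= 0: J-D =  6 → G
  i= 1: L-G =  5 → F
  i= 2: T-P =  4 → E
  i= 3: T-O =  5 → F
  i= 4: U-U =  0 → A
  i= 5: O-I =  6 → G
  i= 6: E-Z =  5 → F
  i= 7: V-R =  4 → E
  i= 8: E-Z =  5 → F
  i= 9: X-X =  0 → A
  i=10: I-C =  6 → G
  i=11: E-Z =  5 → F
  i=12: Z-V =  4 → E
  i=13: C-X =  5 → F
  i=14: M-M =  0 → A
  i=15: L-F =  6 → G
  i=16: E-Z =  5 → F
  i=17: K-G =  4 → E
  i=18: V-Q =  5 → F
  i=19: X-X =  0 → A
  i=20: G-A =  6 → G
  i=21: J-E =  5 → F
  i=22: Z-V =  4 → E
  i=23: R-M =  5 → F
  i=24: B-B =  0 → A
  i=25: N-H =  6 → G
  i=26: Z-U =  5 → F
  shifts repeat with period 5: GFEFA

GFEFA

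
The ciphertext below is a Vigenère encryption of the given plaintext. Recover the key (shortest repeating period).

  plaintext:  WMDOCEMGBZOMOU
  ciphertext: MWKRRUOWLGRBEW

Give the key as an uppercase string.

  i= 0: M-W = 16 → Q
  i= 1: W-M = 10 → K
  i= 2: K-D =  7 → H
  i= 3: R-O =  3 → D
  i= 4: R-C = 15 → P
  i= 5: U-E = 16 → Q
  i= 6: O-M =  2 → C
  i= 7: W-G = 16 → Q
  i= 8: L-B = 10 → K
  i= 9: G-Z =  7 → H
  i=10: R-O =  3 → D
  i=11: B-M = 15 → P
  i=12: E-O = 16 → Q
  i=13: W-U =  2 → C
  shifts repeat with period 7: QKHDPQC

QKHDPQC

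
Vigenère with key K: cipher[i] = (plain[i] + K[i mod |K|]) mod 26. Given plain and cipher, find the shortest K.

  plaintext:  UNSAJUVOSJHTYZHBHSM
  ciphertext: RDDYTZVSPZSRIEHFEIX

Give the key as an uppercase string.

  i= 0: R-U = 23 → X
  i= 1: D-N = 16 → Q
  i= 2: D-S = 11 → L
  i= 3: Y-A = 24 → Y
  i= 4: T-J = 10 → K
  i= 5: Z-U =  5 → F
  i= 6: V-V =  0 → A
  i= 7: S-O =  4 → E
  i= 8: P-S = 23 → X
  i= 9: Z-J = 16 → Q
  i=10: S-H = 11 → L
  i=11: R-T = 24 → Y
  i=12: I-Y = 10 → K
  i=13: E-Z =  5 → F
  i=14: H-H =  0 → A
  i=15: F-B =  4 → E
  i=16: E-H = 23 → X
  i=17: I-S = 16 → Q
  i=18: X-M = 11 → L
  shifts repeat with period 8: XQLYKFAE

XQLYKFAE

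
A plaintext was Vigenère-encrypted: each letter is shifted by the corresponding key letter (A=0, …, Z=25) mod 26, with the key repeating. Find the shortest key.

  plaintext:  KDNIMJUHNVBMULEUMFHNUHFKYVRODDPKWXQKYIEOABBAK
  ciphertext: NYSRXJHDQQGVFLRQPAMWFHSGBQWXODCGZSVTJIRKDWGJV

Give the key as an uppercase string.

  i= 0: N-K =  3 → D
  i= 1: Y-D = 21 → V
  i= 2: S-N =  5 → F
  i= 3: R-I =  9 → J
  i= 4: X-M = 11 → L
  i= 5: J-J =  0 → A
  i= 6: H-U = 13 → N
  i= 7: D-H = 22 → W
  i= 8: Q-N =  3 → D
  i= 9: Q-V = 21 → V
  i=10: G-B =  5 → F
  i=11: V-M =  9 → J
  i=12: F-U = 11 → L
  i=13: L-L =  0 → A
  i=14: R-E = 13 → N
  i=15: Q-U = 22 → W
  i=16: P-M =  3 → D
  i=17: A-F = 21 → V
  i=18: M-H =  5 → F
  i=19: W-N =  9 → J
  i=20: F-U = 11 → L
  i=21: H-H =  0 → A
  i=22: S-F = 13 → N
  i=23: G-K = 22 → W
  i=24: B-Y =  3 → D
  i=25: Q-V = 21 → V
  i=26: W-R =  5 → F
  i=27: X-O =  9 → J
  i=28: O-D = 11 → L
  i=29: D-D =  0 → A
  i=30: C-P = 13 → N
  i=31: G-K = 22 → W
  i=32: Z-W =  3 → D
  i=33: S-X = 21 → V
  i=34: V-Q =  5 → F
  i=35: T-K =  9 → J
  i=36: J-Y = 11 → L
  i=37: I-I =  0 → A
  i=38: R-E = 13 → N
  i=39: K-O = 22 → W
  i=40: D-A =  3 → D
  i=41: W-B = 21 → V
  i=42: G-B =  5 → F
  i=43: J-A =  9 → J
  i=44: V-K = 11 → L
  shifts repeat with period 8: DVFJLANW

DVFJLANW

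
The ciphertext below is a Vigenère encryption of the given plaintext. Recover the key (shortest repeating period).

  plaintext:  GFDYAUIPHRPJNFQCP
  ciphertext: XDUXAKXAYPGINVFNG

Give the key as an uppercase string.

  i= 0: X-G = 17 → R
  i= 1: D-F = 24 → Y
  i= 2: U-D = 17 → R
  i= 3: X-Y = 25 → Z
  i= 4: A-A =  0 → A
  i= 5: K-U = 16 → Q
  i= 6: X-I = 15 → P
  i= 7: A-P = 11 → L
  i= 8: Y-H = 17 → R
  i= 9: P-R = 24 → Y
  i=10: G-P = 17 → R
  i=11: I-J = 25 → Z
  i=12: N-N =  0 → A
  i=13: V-F = 16 → Q
  i=14: F-Q = 15 → P
  i=15: N-C = 11 → L
  i=16: G-P = 17 → R
  shifts repeat with period 8: RYRZAQPL

RYRZAQPL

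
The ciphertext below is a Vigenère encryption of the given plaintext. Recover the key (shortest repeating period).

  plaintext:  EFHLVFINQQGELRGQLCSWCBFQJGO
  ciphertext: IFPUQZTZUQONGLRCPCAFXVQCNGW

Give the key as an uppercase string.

EAIJVULM

  i= 0: I-E =  4 → E
  i= 1: F-F =  0 → A
  i= 2: P-H =  8 → I
  i= 3: U-L =  9 → J
  i= 4: Q-V = 21 → V
  i= 5: Z-F = 20 → U
  i= 6: T-I = 11 → L
  i= 7: Z-N = 12 → M
  i= 8: U-Q =  4 → E
  i= 9: Q-Q =  0 → A
  i=10: O-G =  8 → I
  i=11: N-E =  9 → J
  i=12: G-L = 21 → V
  i=13: L-R = 20 → U
  i=14: R-G = 11 → L
  i=15: C-Q = 12 → M
  i=16: P-L =  4 → E
  i=17: C-C =  0 → A
  i=18: A-S =  8 → I
  i=19: F-W =  9 → J
  i=20: X-C = 21 → V
  i=21: V-B = 20 → U
  i=22: Q-F = 11 → L
  i=23: C-Q = 12 → M
  i=24: N-J =  4 → E
  i=25: G-G =  0 → A
  i=26: W-O =  8 → I
  shifts repeat with period 8: EAIJVULM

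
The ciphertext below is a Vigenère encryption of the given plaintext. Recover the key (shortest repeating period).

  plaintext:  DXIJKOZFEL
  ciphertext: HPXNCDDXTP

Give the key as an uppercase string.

  i= 0: H-D =  4 → E
  i= 1: P-X = 18 → S
  i= 2: X-I = 15 → P
  i= 3: N-J =  4 → E
  i= 4: C-K = 18 → S
  i= 5: D-O = 15 → P
  i= 6: D-Z =  4 → E
  i= 7: X-F = 18 → S
  i= 8: T-E = 15 → P
  i= 9: P-L =  4 → E
  shifts repeat with period 3: ESP

ESP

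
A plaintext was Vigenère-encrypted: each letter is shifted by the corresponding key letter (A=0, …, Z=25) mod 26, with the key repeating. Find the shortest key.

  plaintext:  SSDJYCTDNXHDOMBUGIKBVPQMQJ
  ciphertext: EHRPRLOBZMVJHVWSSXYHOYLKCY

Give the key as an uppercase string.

MPOGTJVY

  i= 0: E-S = 12 → M
  i= 1: H-S = 15 → P
  i= 2: R-D = 14 → O
  i= 3: P-J =  6 → G
  i= 4: R-Y = 19 → T
  i= 5: L-C =  9 → J
  i= 6: O-T = 21 → V
  i= 7: B-D = 24 → Y
  i= 8: Z-N = 12 → M
  i= 9: M-X = 15 → P
  i=10: V-H = 14 → O
  i=11: J-D =  6 → G
  i=12: H-O = 19 → T
  i=13: V-M =  9 → J
  i=14: W-B = 21 → V
  i=15: S-U = 24 → Y
  i=16: S-G = 12 → M
  i=17: X-I = 15 → P
  i=18: Y-K = 14 → O
  i=19: H-B =  6 → G
  i=20: O-V = 19 → T
  i=21: Y-P =  9 → J
  i=22: L-Q = 21 → V
  i=23: K-M = 24 → Y
  i=24: C-Q = 12 → M
  i=25: Y-J = 15 → P
  shifts repeat with period 8: MPOGTJVY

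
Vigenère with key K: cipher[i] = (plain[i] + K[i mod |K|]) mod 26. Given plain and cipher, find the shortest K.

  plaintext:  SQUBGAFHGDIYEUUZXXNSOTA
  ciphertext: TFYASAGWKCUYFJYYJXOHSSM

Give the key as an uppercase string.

  i= 0: T-S =  1 → B
  i= 1: F-Q = 15 → P
  i= 2: Y-U =  4 → E
  i= 3: A-B = 25 → Z
  i= 4: S-G = 12 → M
  i= 5: A-A =  0 → A
  i= 6: G-F =  1 → B
  i= 7: W-H = 15 → P
  i= 8: K-G =  4 → E
  i= 9: C-D = 25 → Z
  i=10: U-I = 12 → M
  i=11: Y-Y =  0 → A
  i=12: F-E =  1 → B
  i=13: J-U = 15 → P
  i=14: Y-U =  4 → E
  i=15: Y-Z = 25 → Z
  i=16: J-X = 12 → M
  i=17: X-X =  0 → A
  i=18: O-N =  1 → B
  i=19: H-S = 15 → P
  i=20: S-O =  4 → E
  i=21: S-T = 25 → Z
  i=22: M-A = 12 → M
  shifts repeat with period 6: BPEZMA

BPEZMA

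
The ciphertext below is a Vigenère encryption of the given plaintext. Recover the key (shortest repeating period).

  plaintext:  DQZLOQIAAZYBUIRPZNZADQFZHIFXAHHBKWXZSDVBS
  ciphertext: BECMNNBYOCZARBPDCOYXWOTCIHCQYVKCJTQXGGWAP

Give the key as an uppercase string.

YODBZXT

  i= 0: B-D = 24 → Y
  i= 1: E-Q = 14 → O
  i= 2: C-Z =  3 → D
  i= 3: M-L =  1 → B
  i= 4: N-O = 25 → Z
  i= 5: N-Q = 23 → X
  i= 6: B-I = 19 → T
  i= 7: Y-A = 24 → Y
  i= 8: O-A = 14 → O
  i= 9: C-Z =  3 → D
  i=10: Z-Y =  1 → B
  i=11: A-B = 25 → Z
  i=12: R-U = 23 → X
  i=13: B-I = 19 → T
  i=14: P-R = 24 → Y
  i=15: D-P = 14 → O
  i=16: C-Z =  3 → D
  i=17: O-N =  1 → B
  i=18: Y-Z = 25 → Z
  i=19: X-A = 23 → X
  i=20: W-D = 19 → T
  i=21: O-Q = 24 → Y
  i=22: T-F = 14 → O
  i=23: C-Z =  3 → D
  i=24: I-H =  1 → B
  i=25: H-I = 25 → Z
  i=26: C-F = 23 → X
  i=27: Q-X = 19 → T
  i=28: Y-A = 24 → Y
  i=29: V-H = 14 → O
  i=30: K-H =  3 → D
  i=31: C-B =  1 → B
  i=32: J-K = 25 → Z
  i=33: T-W = 23 → X
  i=34: Q-X = 19 → T
  i=35: X-Z = 24 → Y
  i=36: G-S = 14 → O
  i=37: G-D =  3 → D
  i=38: W-V =  1 → B
  i=39: A-B = 25 → Z
  i=40: P-S = 23 → X
  shifts repeat with period 7: YODBZXT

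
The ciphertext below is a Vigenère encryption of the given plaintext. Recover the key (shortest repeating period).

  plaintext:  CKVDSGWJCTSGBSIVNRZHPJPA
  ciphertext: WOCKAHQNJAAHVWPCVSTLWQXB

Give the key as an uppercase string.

UEHHIB

  i= 0: W-C = 20 → U
  i= 1: O-K =  4 → E
  i= 2: C-V =  7 → H
  i= 3: K-D =  7 → H
  i= 4: A-S =  8 → I
  i= 5: H-G =  1 → B
  i= 6: Q-W = 20 → U
  i= 7: N-J =  4 → E
  i= 8: J-C =  7 → H
  i= 9: A-T =  7 → H
  i=10: A-S =  8 → I
  i=11: H-G =  1 → B
  i=12: V-B = 20 → U
  i=13: W-S =  4 → E
  i=14: P-I =  7 → H
  i=15: C-V =  7 → H
  i=16: V-N =  8 → I
  i=17: S-R =  1 → B
  i=18: T-Z = 20 → U
  i=19: L-H =  4 → E
  i=20: W-P =  7 → H
  i=21: Q-J =  7 → H
  i=22: X-P =  8 → I
  i=23: B-A =  1 → B
  shifts repeat with period 6: UEHHIB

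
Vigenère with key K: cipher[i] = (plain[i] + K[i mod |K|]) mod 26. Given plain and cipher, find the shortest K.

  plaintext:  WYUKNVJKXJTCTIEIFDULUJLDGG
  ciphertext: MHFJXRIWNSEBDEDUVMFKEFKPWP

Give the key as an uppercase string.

QJLZKWZM

  i= 0: M-W = 16 → Q
  i= 1: H-Y =  9 → J
  i= 2: F-U = 11 → L
  i= 3: J-K = 25 → Z
  i= 4: X-N = 10 → K
  i= 5: R-V = 22 → W
  i= 6: I-J = 25 → Z
  i= 7: W-K = 12 → M
  i= 8: N-X = 16 → Q
  i= 9: S-J =  9 → J
  i=10: E-T = 11 → L
  i=11: B-C = 25 → Z
  i=12: D-T = 10 → K
  i=13: E-I = 22 → W
  i=14: D-E = 25 → Z
  i=15: U-I = 12 → M
  i=16: V-F = 16 → Q
  i=17: M-D =  9 → J
  i=18: F-U = 11 → L
  i=19: K-L = 25 → Z
  i=20: E-U = 10 → K
  i=21: F-J = 22 → W
  i=22: K-L = 25 → Z
  i=23: P-D = 12 → M
  i=24: W-G = 16 → Q
  i=25: P-G =  9 → J
  shifts repeat with period 8: QJLZKWZM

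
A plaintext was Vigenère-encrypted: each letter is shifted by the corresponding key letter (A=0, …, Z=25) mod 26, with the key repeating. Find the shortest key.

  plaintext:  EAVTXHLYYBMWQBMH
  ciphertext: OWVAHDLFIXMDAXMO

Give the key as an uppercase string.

  i= 0: O-E = 10 → K
  i= 1: W-A = 22 → W
  i= 2: V-V =  0 → A
  i= 3: A-T =  7 → H
  i= 4: H-X = 10 → K
  i= 5: D-H = 22 → W
  i= 6: L-L =  0 → A
  i= 7: F-Y =  7 → H
  i= 8: I-Y = 10 → K
  i= 9: X-B = 22 → W
  i=10: M-M =  0 → A
  i=11: D-W =  7 → H
  i=12: A-Q = 10 → K
  i=13: X-B = 22 → W
  i=14: M-M =  0 → A
  i=15: O-H =  7 → H
  shifts repeat with period 4: KWAH

KWAH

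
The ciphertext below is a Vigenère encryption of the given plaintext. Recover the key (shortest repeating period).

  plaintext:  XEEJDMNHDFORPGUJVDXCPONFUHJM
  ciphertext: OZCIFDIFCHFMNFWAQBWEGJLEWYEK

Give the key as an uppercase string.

RVYZC

  i= 0: O-X = 17 → R
  i= 1: Z-E = 21 → V
  i= 2: C-E = 24 → Y
  i= 3: I-J = 25 → Z
  i= 4: F-D =  2 → C
  i= 5: D-M = 17 → R
  i= 6: I-N = 21 → V
  i= 7: F-H = 24 → Y
  i= 8: C-D = 25 → Z
  i= 9: H-F =  2 → C
  i=10: F-O = 17 → R
  i=11: M-R = 21 → V
  i=12: N-P = 24 → Y
  i=13: F-G = 25 → Z
  i=14: W-U =  2 → C
  i=15: A-J = 17 → R
  i=16: Q-V = 21 → V
  i=17: B-D = 24 → Y
  i=18: W-X = 25 → Z
  i=19: E-C =  2 → C
  i=20: G-P = 17 → R
  i=21: J-O = 21 → V
  i=22: L-N = 24 → Y
  i=23: E-F = 25 → Z
  i=24: W-U =  2 → C
  i=25: Y-H = 17 → R
  i=26: E-J = 21 → V
  i=27: K-M = 24 → Y
  shifts repeat with period 5: RVYZC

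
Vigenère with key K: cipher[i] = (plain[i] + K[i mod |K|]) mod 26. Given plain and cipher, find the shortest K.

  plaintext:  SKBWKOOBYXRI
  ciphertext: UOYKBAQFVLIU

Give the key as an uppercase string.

  i= 0: U-S =  2 → C
  i= 1: O-K =  4 → E
  i= 2: Y-B = 23 → X
  i= 3: K-W = 14 → O
  i= 4: B-K = 17 → R
  i= 5: A-O = 12 → M
  i= 6: Q-O =  2 → C
  i= 7: F-B =  4 → E
  i= 8: V-Y = 23 → X
  i= 9: L-X = 14 → O
  i=10: I-R = 17 → R
  i=11: U-I = 12 → M
  shifts repeat with period 6: CEXORM

CEXORM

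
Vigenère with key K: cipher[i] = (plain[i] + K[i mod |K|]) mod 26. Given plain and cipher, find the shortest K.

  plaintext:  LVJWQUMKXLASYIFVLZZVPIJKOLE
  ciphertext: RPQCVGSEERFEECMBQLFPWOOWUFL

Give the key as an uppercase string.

  i= 0: R-L =  6 → G
  i= 1: P-V = 20 → U
  i= 2: Q-J =  7 → H
  i= 3: C-W =  6 → G
  i= 4: V-Q =  5 → F
  i= 5: G-U = 12 → M
  i= 6: S-M =  6 → G
  i= 7: E-K = 20 → U
  i= 8: E-X =  7 → H
  i= 9: R-L =  6 → G
  i=10: F-A =  5 → F
  i=11: E-S = 12 → M
  i=12: E-Y =  6 → G
  i=13: C-I = 20 → U
  i=14: M-F =  7 → H
  i=15: B-V =  6 → G
  i=16: Q-L =  5 → F
  i=17: L-Z = 12 → M
  i=18: F-Z =  6 → G
  i=19: P-V = 20 → U
  i=20: W-P =  7 → H
  i=21: O-I =  6 → G
  i=22: O-J =  5 → F
  i=23: W-K = 12 → M
  i=24: U-O =  6 → G
  i=25: F-L = 20 → U
  i=26: L-E =  7 → H
  shifts repeat with period 6: GUHGFM

GUHGFM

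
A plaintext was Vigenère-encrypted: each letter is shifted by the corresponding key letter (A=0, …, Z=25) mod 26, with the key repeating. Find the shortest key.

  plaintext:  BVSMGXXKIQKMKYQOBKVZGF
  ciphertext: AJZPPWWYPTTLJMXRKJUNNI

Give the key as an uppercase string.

  i= 0: A-B = 25 → Z
  i= 1: J-V = 14 → O
  i= 2: Z-S =  7 → H
  i= 3: P-M =  3 → D
  i= 4: P-G =  9 → J
  i= 5: W-X = 25 → Z
  i= 6: W-X = 25 → Z
  i= 7: Y-K = 14 → O
  i= 8: P-I =  7 → H
  i= 9: T-Q =  3 → D
  i=10: T-K =  9 → J
  i=11: L-M = 25 → Z
  i=12: J-K = 25 → Z
  i=13: M-Y = 14 → O
  i=14: X-Q =  7 → H
  i=15: R-O =  3 → D
  i=16: K-B =  9 → J
  i=17: J-K = 25 → Z
  i=18: U-V = 25 → Z
  i=19: N-Z = 14 → O
  i=20: N-G =  7 → H
  i=21: I-F =  3 → D
  shifts repeat with period 6: ZOHDJZ

ZOHDJZ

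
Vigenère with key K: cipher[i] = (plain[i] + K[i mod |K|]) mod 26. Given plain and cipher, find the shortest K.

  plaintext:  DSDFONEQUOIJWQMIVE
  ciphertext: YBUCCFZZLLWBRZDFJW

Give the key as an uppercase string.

VJRXOS

  i= 0: Y-D = 21 → V
  i= 1: B-S =  9 → J
  i= 2: U-D = 17 → R
  i= 3: C-F = 23 → X
  i= 4: C-O = 14 → O
  i= 5: F-N = 18 → S
  i= 6: Z-E = 21 → V
  i= 7: Z-Q =  9 → J
  i= 8: L-U = 17 → R
  i= 9: L-O = 23 → X
  i=10: W-I = 14 → O
  i=11: B-J = 18 → S
  i=12: R-W = 21 → V
  i=13: Z-Q =  9 → J
  i=14: D-M = 17 → R
  i=15: F-I = 23 → X
  i=16: J-V = 14 → O
  i=17: W-E = 18 → S
  shifts repeat with period 6: VJRXOS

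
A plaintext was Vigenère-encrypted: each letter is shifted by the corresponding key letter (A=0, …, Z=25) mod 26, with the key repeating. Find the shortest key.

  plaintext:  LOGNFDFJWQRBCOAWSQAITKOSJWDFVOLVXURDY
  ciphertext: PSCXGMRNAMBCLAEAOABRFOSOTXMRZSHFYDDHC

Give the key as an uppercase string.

EEWKBJM

  i= 0: P-L =  4 → E
  i= 1: S-O =  4 → E
  i= 2: C-G = 22 → W
  i= 3: X-N = 10 → K
  i= 4: G-F =  1 → B
  i= 5: M-D =  9 → J
  i= 6: R-F = 12 → M
  i= 7: N-J =  4 → E
  i= 8: A-W =  4 → E
  i= 9: M-Q = 22 → W
  i=10: B-R = 10 → K
  i=11: C-B =  1 → B
  i=12: L-C =  9 → J
  i=13: A-O = 12 → M
  i=14: E-A =  4 → E
  i=15: A-W =  4 → E
  i=16: O-S = 22 → W
  i=17: A-Q = 10 → K
  i=18: B-A =  1 → B
  i=19: R-I =  9 → J
  i=20: F-T = 12 → M
  i=21: O-K =  4 → E
  i=22: S-O =  4 → E
  i=23: O-S = 22 → W
  i=24: T-J = 10 → K
  i=25: X-W =  1 → B
  i=26: M-D =  9 → J
  i=27: R-F = 12 → M
  i=28: Z-V =  4 → E
  i=29: S-O =  4 → E
  i=30: H-L = 22 → W
  i=31: F-V = 10 → K
  i=32: Y-X =  1 → B
  i=33: D-U =  9 → J
  i=34: D-R = 12 → M
  i=35: H-D =  4 → E
  i=36: C-Y =  4 → E
  shifts repeat with period 7: EEWKBJM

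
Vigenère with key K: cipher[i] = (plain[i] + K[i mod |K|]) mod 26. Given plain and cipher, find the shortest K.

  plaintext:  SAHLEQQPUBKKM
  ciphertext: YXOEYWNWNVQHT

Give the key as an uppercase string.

GXHTU

  i= 0: Y-S =  6 → G
  i= 1: X-A = 23 → X
  i= 2: O-H =  7 → H
  i= 3: E-L = 19 → T
  i= 4: Y-E = 20 → U
  i= 5: W-Q =  6 → G
  i= 6: N-Q = 23 → X
  i= 7: W-P =  7 → H
  i= 8: N-U = 19 → T
  i= 9: V-B = 20 → U
  i=10: Q-K =  6 → G
  i=11: H-K = 23 → X
  i=12: T-M =  7 → H
  shifts repeat with period 5: GXHTU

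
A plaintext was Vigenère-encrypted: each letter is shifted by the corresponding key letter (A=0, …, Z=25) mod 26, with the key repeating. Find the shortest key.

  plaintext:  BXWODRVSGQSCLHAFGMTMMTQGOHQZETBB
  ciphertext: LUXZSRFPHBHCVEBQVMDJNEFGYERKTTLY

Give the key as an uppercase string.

  i= 0: L-B = 10 → K
  i= 1: U-X = 23 → X
  i= 2: X-W =  1 → B
  i= 3: Z-O = 11 → L
  i= 4: S-D = 15 → P
  i= 5: R-R =  0 → A
  i= 6: F-V = 10 → K
  i= 7: P-S = 23 → X
  i= 8: H-G =  1 → B
  i= 9: B-Q = 11 → L
  i=10: H-S = 15 → P
  i=11: C-C =  0 → A
  i=12: V-L = 10 → K
  i=13: E-H = 23 → X
  i=14: B-A =  1 → B
  i=15: Q-F = 11 → L
  i=16: V-G = 15 → P
  i=17: M-M =  0 → A
  i=18: D-T = 10 → K
  i=19: J-M = 23 → X
  i=20: N-M =  1 → B
  i=21: E-T = 11 → L
  i=22: F-Q = 15 → P
  i=23: G-G =  0 → A
  i=24: Y-O = 10 → K
  i=25: E-H = 23 → X
  i=26: R-Q =  1 → B
  i=27: K-Z = 11 → L
  i=28: T-E = 15 → P
  i=29: T-T =  0 → A
  i=30: L-B = 10 → K
  i=31: Y-B = 23 → X
  shifts repeat with period 6: KXBLPA

KXBLPA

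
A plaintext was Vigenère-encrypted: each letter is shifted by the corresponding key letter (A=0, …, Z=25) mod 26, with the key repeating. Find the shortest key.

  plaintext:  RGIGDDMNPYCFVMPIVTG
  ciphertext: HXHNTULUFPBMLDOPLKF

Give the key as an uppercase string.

  i= 0: H-R = 16 → Q
  i= 1: X-G = 17 → R
  i= 2: H-I = 25 → Z
  i= 3: N-G =  7 → H
  i= 4: T-D = 16 → Q
  i= 5: U-D = 17 → R
  i= 6: L-M = 25 → Z
  i= 7: U-N =  7 → H
  i= 8: F-P = 16 → Q
  i= 9: P-Y = 17 → R
  i=10: B-C = 25 → Z
  i=11: M-F =  7 → H
  i=12: L-V = 16 → Q
  i=13: D-M = 17 → R
  i=14: O-P = 25 → Z
  i=15: P-I =  7 → H
  i=16: L-V = 16 → Q
  i=17: K-T = 17 → R
  i=18: F-G = 25 → Z
  shifts repeat with period 4: QRZH

QRZH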